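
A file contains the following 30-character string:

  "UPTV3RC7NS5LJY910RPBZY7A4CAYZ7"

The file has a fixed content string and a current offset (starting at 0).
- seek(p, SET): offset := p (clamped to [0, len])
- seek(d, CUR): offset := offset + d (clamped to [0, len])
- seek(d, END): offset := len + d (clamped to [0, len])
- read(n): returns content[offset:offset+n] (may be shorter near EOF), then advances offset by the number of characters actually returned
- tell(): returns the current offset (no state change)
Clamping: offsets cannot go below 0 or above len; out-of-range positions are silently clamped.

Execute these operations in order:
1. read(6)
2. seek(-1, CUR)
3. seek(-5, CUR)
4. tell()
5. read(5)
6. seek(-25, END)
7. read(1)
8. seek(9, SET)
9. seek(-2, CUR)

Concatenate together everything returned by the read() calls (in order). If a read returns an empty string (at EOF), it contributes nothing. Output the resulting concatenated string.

Answer: UPTV3RUPTV3R

Derivation:
After 1 (read(6)): returned 'UPTV3R', offset=6
After 2 (seek(-1, CUR)): offset=5
After 3 (seek(-5, CUR)): offset=0
After 4 (tell()): offset=0
After 5 (read(5)): returned 'UPTV3', offset=5
After 6 (seek(-25, END)): offset=5
After 7 (read(1)): returned 'R', offset=6
After 8 (seek(9, SET)): offset=9
After 9 (seek(-2, CUR)): offset=7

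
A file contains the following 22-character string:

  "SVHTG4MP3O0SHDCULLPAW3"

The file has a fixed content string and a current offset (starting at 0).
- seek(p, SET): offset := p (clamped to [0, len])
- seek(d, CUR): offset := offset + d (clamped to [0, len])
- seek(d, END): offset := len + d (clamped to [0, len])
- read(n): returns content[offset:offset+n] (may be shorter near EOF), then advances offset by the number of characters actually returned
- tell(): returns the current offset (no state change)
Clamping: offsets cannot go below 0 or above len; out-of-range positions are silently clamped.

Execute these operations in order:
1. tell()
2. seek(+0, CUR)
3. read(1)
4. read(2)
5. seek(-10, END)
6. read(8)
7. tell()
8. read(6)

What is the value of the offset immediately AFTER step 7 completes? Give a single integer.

After 1 (tell()): offset=0
After 2 (seek(+0, CUR)): offset=0
After 3 (read(1)): returned 'S', offset=1
After 4 (read(2)): returned 'VH', offset=3
After 5 (seek(-10, END)): offset=12
After 6 (read(8)): returned 'HDCULLPA', offset=20
After 7 (tell()): offset=20

Answer: 20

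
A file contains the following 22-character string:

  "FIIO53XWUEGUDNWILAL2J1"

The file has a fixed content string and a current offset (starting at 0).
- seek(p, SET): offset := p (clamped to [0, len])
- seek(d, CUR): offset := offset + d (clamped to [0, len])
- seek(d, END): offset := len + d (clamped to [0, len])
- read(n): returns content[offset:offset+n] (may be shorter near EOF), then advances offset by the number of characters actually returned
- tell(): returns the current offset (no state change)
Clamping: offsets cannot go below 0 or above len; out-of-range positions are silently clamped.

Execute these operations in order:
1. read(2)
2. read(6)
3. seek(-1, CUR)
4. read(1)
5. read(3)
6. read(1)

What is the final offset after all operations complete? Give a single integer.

Answer: 12

Derivation:
After 1 (read(2)): returned 'FI', offset=2
After 2 (read(6)): returned 'IO53XW', offset=8
After 3 (seek(-1, CUR)): offset=7
After 4 (read(1)): returned 'W', offset=8
After 5 (read(3)): returned 'UEG', offset=11
After 6 (read(1)): returned 'U', offset=12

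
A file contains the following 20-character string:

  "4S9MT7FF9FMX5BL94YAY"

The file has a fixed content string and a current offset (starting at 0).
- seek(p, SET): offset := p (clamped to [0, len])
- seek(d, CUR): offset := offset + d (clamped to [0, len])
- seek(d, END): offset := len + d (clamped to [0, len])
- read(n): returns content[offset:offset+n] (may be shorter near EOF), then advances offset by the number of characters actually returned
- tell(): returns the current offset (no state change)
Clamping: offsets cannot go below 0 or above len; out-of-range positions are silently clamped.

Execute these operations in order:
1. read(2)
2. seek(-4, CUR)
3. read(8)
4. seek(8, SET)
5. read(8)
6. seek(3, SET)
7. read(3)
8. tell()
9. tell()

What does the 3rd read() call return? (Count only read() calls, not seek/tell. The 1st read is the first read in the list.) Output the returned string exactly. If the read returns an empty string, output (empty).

After 1 (read(2)): returned '4S', offset=2
After 2 (seek(-4, CUR)): offset=0
After 3 (read(8)): returned '4S9MT7FF', offset=8
After 4 (seek(8, SET)): offset=8
After 5 (read(8)): returned '9FMX5BL9', offset=16
After 6 (seek(3, SET)): offset=3
After 7 (read(3)): returned 'MT7', offset=6
After 8 (tell()): offset=6
After 9 (tell()): offset=6

Answer: 9FMX5BL9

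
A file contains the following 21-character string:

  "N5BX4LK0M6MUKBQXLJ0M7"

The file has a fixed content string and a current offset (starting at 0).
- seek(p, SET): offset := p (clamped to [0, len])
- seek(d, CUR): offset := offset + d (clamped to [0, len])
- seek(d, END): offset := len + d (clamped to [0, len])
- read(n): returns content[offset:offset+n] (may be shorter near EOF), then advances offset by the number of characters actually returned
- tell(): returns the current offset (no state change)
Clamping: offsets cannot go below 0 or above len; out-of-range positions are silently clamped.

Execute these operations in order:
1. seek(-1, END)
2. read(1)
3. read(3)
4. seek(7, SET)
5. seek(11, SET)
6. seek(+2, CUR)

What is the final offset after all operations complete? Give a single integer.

Answer: 13

Derivation:
After 1 (seek(-1, END)): offset=20
After 2 (read(1)): returned '7', offset=21
After 3 (read(3)): returned '', offset=21
After 4 (seek(7, SET)): offset=7
After 5 (seek(11, SET)): offset=11
After 6 (seek(+2, CUR)): offset=13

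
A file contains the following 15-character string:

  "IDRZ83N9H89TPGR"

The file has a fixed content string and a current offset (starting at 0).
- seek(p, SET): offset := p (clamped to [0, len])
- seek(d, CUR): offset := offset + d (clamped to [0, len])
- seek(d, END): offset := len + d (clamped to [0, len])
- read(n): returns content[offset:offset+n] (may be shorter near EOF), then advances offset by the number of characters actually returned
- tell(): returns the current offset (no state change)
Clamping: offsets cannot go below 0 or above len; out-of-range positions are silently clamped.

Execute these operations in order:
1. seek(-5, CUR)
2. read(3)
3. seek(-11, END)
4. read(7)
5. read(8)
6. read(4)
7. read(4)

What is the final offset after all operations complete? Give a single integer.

After 1 (seek(-5, CUR)): offset=0
After 2 (read(3)): returned 'IDR', offset=3
After 3 (seek(-11, END)): offset=4
After 4 (read(7)): returned '83N9H89', offset=11
After 5 (read(8)): returned 'TPGR', offset=15
After 6 (read(4)): returned '', offset=15
After 7 (read(4)): returned '', offset=15

Answer: 15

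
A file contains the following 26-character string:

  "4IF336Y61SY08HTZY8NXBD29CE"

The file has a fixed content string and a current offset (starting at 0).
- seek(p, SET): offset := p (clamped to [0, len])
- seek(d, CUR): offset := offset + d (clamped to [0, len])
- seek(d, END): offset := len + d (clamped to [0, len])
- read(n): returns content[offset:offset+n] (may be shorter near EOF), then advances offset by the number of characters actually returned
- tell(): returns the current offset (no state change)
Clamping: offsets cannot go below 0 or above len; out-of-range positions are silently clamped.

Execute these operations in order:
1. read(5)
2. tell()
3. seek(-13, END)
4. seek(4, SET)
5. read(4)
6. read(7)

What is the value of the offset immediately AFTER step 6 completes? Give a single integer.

Answer: 15

Derivation:
After 1 (read(5)): returned '4IF33', offset=5
After 2 (tell()): offset=5
After 3 (seek(-13, END)): offset=13
After 4 (seek(4, SET)): offset=4
After 5 (read(4)): returned '36Y6', offset=8
After 6 (read(7)): returned '1SY08HT', offset=15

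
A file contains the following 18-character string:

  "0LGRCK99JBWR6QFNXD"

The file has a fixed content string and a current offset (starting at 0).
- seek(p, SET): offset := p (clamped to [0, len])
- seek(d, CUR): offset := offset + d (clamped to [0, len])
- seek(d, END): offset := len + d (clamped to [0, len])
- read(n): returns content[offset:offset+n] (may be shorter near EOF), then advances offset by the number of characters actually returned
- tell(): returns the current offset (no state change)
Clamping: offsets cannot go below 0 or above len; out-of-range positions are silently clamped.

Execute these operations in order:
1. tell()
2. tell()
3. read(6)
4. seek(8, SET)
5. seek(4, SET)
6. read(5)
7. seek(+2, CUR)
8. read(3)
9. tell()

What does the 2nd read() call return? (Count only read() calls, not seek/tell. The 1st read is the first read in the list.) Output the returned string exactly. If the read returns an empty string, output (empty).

After 1 (tell()): offset=0
After 2 (tell()): offset=0
After 3 (read(6)): returned '0LGRCK', offset=6
After 4 (seek(8, SET)): offset=8
After 5 (seek(4, SET)): offset=4
After 6 (read(5)): returned 'CK99J', offset=9
After 7 (seek(+2, CUR)): offset=11
After 8 (read(3)): returned 'R6Q', offset=14
After 9 (tell()): offset=14

Answer: CK99J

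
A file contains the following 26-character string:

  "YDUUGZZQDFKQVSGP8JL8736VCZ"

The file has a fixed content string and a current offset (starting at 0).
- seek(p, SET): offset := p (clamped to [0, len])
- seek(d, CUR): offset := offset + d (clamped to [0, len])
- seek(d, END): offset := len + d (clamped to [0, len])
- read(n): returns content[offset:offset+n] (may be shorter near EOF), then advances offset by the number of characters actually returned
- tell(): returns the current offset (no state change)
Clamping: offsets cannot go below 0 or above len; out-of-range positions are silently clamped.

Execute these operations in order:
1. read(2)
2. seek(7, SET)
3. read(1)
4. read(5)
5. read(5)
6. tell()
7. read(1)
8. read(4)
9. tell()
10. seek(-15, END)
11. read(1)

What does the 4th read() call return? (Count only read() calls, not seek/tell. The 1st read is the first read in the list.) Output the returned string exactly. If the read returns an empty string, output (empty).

After 1 (read(2)): returned 'YD', offset=2
After 2 (seek(7, SET)): offset=7
After 3 (read(1)): returned 'Q', offset=8
After 4 (read(5)): returned 'DFKQV', offset=13
After 5 (read(5)): returned 'SGP8J', offset=18
After 6 (tell()): offset=18
After 7 (read(1)): returned 'L', offset=19
After 8 (read(4)): returned '8736', offset=23
After 9 (tell()): offset=23
After 10 (seek(-15, END)): offset=11
After 11 (read(1)): returned 'Q', offset=12

Answer: SGP8J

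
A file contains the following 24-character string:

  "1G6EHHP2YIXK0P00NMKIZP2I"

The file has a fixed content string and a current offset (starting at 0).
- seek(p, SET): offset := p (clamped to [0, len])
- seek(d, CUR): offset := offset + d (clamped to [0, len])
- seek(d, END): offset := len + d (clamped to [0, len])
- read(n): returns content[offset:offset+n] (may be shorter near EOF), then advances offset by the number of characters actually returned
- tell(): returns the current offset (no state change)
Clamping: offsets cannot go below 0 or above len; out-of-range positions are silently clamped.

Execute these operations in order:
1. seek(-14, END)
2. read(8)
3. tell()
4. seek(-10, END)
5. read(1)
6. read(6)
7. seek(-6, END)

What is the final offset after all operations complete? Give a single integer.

After 1 (seek(-14, END)): offset=10
After 2 (read(8)): returned 'XK0P00NM', offset=18
After 3 (tell()): offset=18
After 4 (seek(-10, END)): offset=14
After 5 (read(1)): returned '0', offset=15
After 6 (read(6)): returned '0NMKIZ', offset=21
After 7 (seek(-6, END)): offset=18

Answer: 18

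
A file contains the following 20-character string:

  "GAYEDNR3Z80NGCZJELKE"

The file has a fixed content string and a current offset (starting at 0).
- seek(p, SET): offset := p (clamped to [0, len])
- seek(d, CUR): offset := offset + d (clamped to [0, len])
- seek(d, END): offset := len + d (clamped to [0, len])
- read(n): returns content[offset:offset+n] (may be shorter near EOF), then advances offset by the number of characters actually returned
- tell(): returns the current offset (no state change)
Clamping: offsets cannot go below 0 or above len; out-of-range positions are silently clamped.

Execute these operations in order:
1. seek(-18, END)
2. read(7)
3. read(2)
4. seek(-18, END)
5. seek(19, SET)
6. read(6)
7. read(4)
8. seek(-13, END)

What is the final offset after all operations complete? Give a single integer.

After 1 (seek(-18, END)): offset=2
After 2 (read(7)): returned 'YEDNR3Z', offset=9
After 3 (read(2)): returned '80', offset=11
After 4 (seek(-18, END)): offset=2
After 5 (seek(19, SET)): offset=19
After 6 (read(6)): returned 'E', offset=20
After 7 (read(4)): returned '', offset=20
After 8 (seek(-13, END)): offset=7

Answer: 7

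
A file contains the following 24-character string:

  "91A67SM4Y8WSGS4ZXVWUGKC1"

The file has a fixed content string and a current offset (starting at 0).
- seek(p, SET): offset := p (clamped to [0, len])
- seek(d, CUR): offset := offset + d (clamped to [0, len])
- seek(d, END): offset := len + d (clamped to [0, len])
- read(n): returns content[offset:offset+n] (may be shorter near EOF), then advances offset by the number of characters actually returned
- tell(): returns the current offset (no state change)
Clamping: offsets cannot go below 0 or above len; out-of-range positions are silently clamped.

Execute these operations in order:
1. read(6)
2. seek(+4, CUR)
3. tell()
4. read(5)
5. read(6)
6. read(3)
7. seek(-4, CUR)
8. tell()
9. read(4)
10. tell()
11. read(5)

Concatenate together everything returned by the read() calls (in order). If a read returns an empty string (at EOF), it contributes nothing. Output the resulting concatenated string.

After 1 (read(6)): returned '91A67S', offset=6
After 2 (seek(+4, CUR)): offset=10
After 3 (tell()): offset=10
After 4 (read(5)): returned 'WSGS4', offset=15
After 5 (read(6)): returned 'ZXVWUG', offset=21
After 6 (read(3)): returned 'KC1', offset=24
After 7 (seek(-4, CUR)): offset=20
After 8 (tell()): offset=20
After 9 (read(4)): returned 'GKC1', offset=24
After 10 (tell()): offset=24
After 11 (read(5)): returned '', offset=24

Answer: 91A67SWSGS4ZXVWUGKC1GKC1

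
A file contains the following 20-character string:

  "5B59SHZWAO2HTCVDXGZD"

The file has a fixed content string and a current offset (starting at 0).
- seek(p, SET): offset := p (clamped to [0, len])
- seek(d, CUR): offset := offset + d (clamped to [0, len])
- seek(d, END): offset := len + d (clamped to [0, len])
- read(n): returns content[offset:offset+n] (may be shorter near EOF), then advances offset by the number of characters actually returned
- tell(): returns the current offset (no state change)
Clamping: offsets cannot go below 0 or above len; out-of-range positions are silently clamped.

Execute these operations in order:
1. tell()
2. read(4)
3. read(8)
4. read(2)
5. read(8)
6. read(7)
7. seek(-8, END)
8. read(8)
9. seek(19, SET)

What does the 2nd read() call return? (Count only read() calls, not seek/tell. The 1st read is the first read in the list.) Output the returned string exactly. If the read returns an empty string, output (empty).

After 1 (tell()): offset=0
After 2 (read(4)): returned '5B59', offset=4
After 3 (read(8)): returned 'SHZWAO2H', offset=12
After 4 (read(2)): returned 'TC', offset=14
After 5 (read(8)): returned 'VDXGZD', offset=20
After 6 (read(7)): returned '', offset=20
After 7 (seek(-8, END)): offset=12
After 8 (read(8)): returned 'TCVDXGZD', offset=20
After 9 (seek(19, SET)): offset=19

Answer: SHZWAO2H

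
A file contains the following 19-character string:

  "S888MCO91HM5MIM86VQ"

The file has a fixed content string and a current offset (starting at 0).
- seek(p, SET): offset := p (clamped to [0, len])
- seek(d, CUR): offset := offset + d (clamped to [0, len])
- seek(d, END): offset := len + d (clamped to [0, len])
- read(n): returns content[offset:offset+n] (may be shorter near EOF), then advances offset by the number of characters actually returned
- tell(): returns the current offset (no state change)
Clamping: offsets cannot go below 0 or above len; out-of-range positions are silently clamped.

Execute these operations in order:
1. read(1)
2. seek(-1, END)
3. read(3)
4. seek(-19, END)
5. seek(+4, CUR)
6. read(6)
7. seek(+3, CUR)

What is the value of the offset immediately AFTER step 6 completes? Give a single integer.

Answer: 10

Derivation:
After 1 (read(1)): returned 'S', offset=1
After 2 (seek(-1, END)): offset=18
After 3 (read(3)): returned 'Q', offset=19
After 4 (seek(-19, END)): offset=0
After 5 (seek(+4, CUR)): offset=4
After 6 (read(6)): returned 'MCO91H', offset=10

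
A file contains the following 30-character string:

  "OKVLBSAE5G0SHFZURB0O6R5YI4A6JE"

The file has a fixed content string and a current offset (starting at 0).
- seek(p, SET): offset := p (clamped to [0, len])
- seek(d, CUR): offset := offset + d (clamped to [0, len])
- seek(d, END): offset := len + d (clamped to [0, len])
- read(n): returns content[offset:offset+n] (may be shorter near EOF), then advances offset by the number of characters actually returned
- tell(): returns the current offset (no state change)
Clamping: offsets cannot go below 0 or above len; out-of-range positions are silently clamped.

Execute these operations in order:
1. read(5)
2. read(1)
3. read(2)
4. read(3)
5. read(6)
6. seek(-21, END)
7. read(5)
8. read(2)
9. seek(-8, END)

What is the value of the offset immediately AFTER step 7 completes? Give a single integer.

Answer: 14

Derivation:
After 1 (read(5)): returned 'OKVLB', offset=5
After 2 (read(1)): returned 'S', offset=6
After 3 (read(2)): returned 'AE', offset=8
After 4 (read(3)): returned '5G0', offset=11
After 5 (read(6)): returned 'SHFZUR', offset=17
After 6 (seek(-21, END)): offset=9
After 7 (read(5)): returned 'G0SHF', offset=14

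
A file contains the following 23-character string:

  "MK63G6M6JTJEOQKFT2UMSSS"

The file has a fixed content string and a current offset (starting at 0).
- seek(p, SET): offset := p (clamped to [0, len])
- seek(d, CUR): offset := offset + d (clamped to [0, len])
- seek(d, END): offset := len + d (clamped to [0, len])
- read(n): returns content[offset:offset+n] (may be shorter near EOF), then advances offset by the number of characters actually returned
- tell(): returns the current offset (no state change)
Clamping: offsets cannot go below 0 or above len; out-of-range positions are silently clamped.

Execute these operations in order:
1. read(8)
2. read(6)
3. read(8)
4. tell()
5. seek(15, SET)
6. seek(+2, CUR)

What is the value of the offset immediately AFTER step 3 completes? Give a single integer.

After 1 (read(8)): returned 'MK63G6M6', offset=8
After 2 (read(6)): returned 'JTJEOQ', offset=14
After 3 (read(8)): returned 'KFT2UMSS', offset=22

Answer: 22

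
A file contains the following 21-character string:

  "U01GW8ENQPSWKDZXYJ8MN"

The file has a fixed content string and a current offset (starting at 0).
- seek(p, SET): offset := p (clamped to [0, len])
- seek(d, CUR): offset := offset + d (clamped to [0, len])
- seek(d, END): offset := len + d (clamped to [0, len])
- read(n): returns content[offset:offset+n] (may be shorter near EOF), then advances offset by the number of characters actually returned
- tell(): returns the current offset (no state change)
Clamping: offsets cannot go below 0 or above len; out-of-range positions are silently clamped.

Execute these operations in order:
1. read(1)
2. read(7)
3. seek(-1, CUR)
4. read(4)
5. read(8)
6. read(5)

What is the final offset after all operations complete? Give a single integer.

After 1 (read(1)): returned 'U', offset=1
After 2 (read(7)): returned '01GW8EN', offset=8
After 3 (seek(-1, CUR)): offset=7
After 4 (read(4)): returned 'NQPS', offset=11
After 5 (read(8)): returned 'WKDZXYJ8', offset=19
After 6 (read(5)): returned 'MN', offset=21

Answer: 21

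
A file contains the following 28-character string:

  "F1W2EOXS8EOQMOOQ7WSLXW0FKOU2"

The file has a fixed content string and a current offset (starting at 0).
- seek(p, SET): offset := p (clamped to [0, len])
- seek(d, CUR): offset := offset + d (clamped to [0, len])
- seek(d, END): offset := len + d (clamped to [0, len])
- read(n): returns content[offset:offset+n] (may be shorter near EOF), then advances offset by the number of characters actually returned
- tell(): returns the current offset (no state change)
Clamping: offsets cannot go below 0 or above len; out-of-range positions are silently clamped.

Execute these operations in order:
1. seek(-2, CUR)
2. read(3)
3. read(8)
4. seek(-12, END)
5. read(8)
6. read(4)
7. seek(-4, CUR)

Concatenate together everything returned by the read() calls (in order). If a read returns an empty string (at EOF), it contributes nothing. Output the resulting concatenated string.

Answer: F1W2EOXS8EO7WSLXW0FKOU2

Derivation:
After 1 (seek(-2, CUR)): offset=0
After 2 (read(3)): returned 'F1W', offset=3
After 3 (read(8)): returned '2EOXS8EO', offset=11
After 4 (seek(-12, END)): offset=16
After 5 (read(8)): returned '7WSLXW0F', offset=24
After 6 (read(4)): returned 'KOU2', offset=28
After 7 (seek(-4, CUR)): offset=24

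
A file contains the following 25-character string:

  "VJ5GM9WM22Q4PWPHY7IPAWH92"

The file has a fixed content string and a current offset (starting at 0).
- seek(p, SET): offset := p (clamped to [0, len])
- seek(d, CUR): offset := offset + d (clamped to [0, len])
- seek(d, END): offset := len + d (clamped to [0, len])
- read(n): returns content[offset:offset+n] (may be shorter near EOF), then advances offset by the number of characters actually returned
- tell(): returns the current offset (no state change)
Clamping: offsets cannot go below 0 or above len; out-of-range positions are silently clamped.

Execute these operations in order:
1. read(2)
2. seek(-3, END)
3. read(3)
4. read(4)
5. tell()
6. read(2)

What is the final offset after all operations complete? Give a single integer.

Answer: 25

Derivation:
After 1 (read(2)): returned 'VJ', offset=2
After 2 (seek(-3, END)): offset=22
After 3 (read(3)): returned 'H92', offset=25
After 4 (read(4)): returned '', offset=25
After 5 (tell()): offset=25
After 6 (read(2)): returned '', offset=25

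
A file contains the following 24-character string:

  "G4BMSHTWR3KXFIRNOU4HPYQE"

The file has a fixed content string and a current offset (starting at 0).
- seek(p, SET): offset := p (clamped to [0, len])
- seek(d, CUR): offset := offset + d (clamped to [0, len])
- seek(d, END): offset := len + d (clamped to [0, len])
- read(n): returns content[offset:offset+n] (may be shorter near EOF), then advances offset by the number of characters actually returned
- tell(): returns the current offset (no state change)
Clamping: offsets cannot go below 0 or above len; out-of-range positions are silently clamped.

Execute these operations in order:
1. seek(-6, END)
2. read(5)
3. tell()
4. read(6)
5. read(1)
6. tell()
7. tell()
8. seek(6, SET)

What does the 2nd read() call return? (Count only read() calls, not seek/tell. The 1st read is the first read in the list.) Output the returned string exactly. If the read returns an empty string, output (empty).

After 1 (seek(-6, END)): offset=18
After 2 (read(5)): returned '4HPYQ', offset=23
After 3 (tell()): offset=23
After 4 (read(6)): returned 'E', offset=24
After 5 (read(1)): returned '', offset=24
After 6 (tell()): offset=24
After 7 (tell()): offset=24
After 8 (seek(6, SET)): offset=6

Answer: E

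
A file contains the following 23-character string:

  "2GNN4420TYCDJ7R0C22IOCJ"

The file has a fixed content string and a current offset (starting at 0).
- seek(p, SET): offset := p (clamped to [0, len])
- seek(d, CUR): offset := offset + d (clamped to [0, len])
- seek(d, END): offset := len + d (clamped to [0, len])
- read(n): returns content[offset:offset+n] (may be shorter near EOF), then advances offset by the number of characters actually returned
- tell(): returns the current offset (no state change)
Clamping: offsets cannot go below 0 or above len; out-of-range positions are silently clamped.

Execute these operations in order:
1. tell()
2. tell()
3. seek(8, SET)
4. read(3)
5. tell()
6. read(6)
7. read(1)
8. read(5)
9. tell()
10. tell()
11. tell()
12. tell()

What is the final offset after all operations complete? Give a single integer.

After 1 (tell()): offset=0
After 2 (tell()): offset=0
After 3 (seek(8, SET)): offset=8
After 4 (read(3)): returned 'TYC', offset=11
After 5 (tell()): offset=11
After 6 (read(6)): returned 'DJ7R0C', offset=17
After 7 (read(1)): returned '2', offset=18
After 8 (read(5)): returned '2IOCJ', offset=23
After 9 (tell()): offset=23
After 10 (tell()): offset=23
After 11 (tell()): offset=23
After 12 (tell()): offset=23

Answer: 23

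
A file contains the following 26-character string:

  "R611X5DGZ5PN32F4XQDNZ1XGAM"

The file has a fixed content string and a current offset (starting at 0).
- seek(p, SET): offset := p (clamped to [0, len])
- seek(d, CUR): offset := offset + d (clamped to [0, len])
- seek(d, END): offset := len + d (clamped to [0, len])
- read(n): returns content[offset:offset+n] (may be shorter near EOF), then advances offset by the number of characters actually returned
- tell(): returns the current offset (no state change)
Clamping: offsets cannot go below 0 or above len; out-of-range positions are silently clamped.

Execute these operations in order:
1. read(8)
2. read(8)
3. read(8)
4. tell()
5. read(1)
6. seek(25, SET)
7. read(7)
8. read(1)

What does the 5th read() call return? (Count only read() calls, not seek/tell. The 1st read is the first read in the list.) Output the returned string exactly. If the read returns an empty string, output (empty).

After 1 (read(8)): returned 'R611X5DG', offset=8
After 2 (read(8)): returned 'Z5PN32F4', offset=16
After 3 (read(8)): returned 'XQDNZ1XG', offset=24
After 4 (tell()): offset=24
After 5 (read(1)): returned 'A', offset=25
After 6 (seek(25, SET)): offset=25
After 7 (read(7)): returned 'M', offset=26
After 8 (read(1)): returned '', offset=26

Answer: M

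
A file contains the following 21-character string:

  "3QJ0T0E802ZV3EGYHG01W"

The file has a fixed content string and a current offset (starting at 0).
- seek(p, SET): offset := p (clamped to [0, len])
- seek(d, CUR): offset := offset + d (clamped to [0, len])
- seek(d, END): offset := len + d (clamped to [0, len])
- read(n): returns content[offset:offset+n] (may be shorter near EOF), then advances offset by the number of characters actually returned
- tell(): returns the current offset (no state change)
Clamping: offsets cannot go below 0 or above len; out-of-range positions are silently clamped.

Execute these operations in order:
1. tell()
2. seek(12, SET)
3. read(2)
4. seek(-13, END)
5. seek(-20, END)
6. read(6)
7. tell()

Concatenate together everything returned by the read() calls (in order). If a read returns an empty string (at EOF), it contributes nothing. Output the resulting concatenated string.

Answer: 3EQJ0T0E

Derivation:
After 1 (tell()): offset=0
After 2 (seek(12, SET)): offset=12
After 3 (read(2)): returned '3E', offset=14
After 4 (seek(-13, END)): offset=8
After 5 (seek(-20, END)): offset=1
After 6 (read(6)): returned 'QJ0T0E', offset=7
After 7 (tell()): offset=7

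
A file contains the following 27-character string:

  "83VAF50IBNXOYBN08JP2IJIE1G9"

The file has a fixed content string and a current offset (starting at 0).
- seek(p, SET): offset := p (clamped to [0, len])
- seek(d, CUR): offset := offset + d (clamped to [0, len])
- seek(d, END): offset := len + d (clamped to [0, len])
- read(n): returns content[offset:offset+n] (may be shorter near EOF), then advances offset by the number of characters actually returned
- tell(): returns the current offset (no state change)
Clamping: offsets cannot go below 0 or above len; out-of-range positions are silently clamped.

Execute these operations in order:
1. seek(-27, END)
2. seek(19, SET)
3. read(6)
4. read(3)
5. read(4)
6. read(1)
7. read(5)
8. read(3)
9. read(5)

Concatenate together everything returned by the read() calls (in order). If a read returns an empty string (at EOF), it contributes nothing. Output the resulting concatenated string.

After 1 (seek(-27, END)): offset=0
After 2 (seek(19, SET)): offset=19
After 3 (read(6)): returned '2IJIE1', offset=25
After 4 (read(3)): returned 'G9', offset=27
After 5 (read(4)): returned '', offset=27
After 6 (read(1)): returned '', offset=27
After 7 (read(5)): returned '', offset=27
After 8 (read(3)): returned '', offset=27
After 9 (read(5)): returned '', offset=27

Answer: 2IJIE1G9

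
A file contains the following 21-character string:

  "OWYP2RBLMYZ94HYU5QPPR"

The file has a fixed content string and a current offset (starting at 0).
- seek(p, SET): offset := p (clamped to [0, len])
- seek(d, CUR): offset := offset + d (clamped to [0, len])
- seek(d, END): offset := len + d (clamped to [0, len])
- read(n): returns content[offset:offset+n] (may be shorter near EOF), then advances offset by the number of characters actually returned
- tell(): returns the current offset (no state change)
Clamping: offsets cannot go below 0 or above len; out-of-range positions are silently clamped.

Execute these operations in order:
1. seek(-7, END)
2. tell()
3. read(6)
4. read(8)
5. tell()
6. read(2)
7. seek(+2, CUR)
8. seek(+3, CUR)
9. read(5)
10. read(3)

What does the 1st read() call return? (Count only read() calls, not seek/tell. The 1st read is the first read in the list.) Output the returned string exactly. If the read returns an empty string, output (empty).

After 1 (seek(-7, END)): offset=14
After 2 (tell()): offset=14
After 3 (read(6)): returned 'YU5QPP', offset=20
After 4 (read(8)): returned 'R', offset=21
After 5 (tell()): offset=21
After 6 (read(2)): returned '', offset=21
After 7 (seek(+2, CUR)): offset=21
After 8 (seek(+3, CUR)): offset=21
After 9 (read(5)): returned '', offset=21
After 10 (read(3)): returned '', offset=21

Answer: YU5QPP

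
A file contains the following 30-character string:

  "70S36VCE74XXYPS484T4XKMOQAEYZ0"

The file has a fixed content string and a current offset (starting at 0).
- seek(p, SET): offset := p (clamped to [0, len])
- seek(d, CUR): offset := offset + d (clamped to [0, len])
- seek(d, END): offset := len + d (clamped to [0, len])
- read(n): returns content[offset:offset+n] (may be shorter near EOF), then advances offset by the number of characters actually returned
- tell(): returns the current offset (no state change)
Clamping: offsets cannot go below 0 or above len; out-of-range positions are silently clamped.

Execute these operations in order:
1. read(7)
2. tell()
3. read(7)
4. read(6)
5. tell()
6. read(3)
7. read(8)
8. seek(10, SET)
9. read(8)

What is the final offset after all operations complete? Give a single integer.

After 1 (read(7)): returned '70S36VC', offset=7
After 2 (tell()): offset=7
After 3 (read(7)): returned 'E74XXYP', offset=14
After 4 (read(6)): returned 'S484T4', offset=20
After 5 (tell()): offset=20
After 6 (read(3)): returned 'XKM', offset=23
After 7 (read(8)): returned 'OQAEYZ0', offset=30
After 8 (seek(10, SET)): offset=10
After 9 (read(8)): returned 'XXYPS484', offset=18

Answer: 18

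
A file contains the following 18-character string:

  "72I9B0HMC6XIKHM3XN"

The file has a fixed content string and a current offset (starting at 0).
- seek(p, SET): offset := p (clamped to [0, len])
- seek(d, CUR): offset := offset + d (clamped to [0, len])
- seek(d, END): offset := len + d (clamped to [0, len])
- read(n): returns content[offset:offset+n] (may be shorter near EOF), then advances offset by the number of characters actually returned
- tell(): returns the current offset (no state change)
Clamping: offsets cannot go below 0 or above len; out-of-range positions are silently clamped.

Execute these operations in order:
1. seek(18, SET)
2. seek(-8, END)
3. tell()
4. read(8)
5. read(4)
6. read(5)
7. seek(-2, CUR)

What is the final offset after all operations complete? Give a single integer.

After 1 (seek(18, SET)): offset=18
After 2 (seek(-8, END)): offset=10
After 3 (tell()): offset=10
After 4 (read(8)): returned 'XIKHM3XN', offset=18
After 5 (read(4)): returned '', offset=18
After 6 (read(5)): returned '', offset=18
After 7 (seek(-2, CUR)): offset=16

Answer: 16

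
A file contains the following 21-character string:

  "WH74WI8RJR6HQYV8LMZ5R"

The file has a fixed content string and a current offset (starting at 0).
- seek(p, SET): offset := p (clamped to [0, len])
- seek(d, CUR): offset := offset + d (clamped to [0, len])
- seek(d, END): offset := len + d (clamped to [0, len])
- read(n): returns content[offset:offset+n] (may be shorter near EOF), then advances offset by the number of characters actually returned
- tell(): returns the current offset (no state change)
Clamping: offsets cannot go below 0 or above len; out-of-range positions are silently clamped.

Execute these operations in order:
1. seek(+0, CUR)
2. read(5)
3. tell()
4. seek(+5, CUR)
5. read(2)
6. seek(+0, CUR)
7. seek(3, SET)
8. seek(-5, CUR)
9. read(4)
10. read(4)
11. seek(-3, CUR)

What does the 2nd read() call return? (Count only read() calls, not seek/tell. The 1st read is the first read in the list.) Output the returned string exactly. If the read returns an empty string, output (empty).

After 1 (seek(+0, CUR)): offset=0
After 2 (read(5)): returned 'WH74W', offset=5
After 3 (tell()): offset=5
After 4 (seek(+5, CUR)): offset=10
After 5 (read(2)): returned '6H', offset=12
After 6 (seek(+0, CUR)): offset=12
After 7 (seek(3, SET)): offset=3
After 8 (seek(-5, CUR)): offset=0
After 9 (read(4)): returned 'WH74', offset=4
After 10 (read(4)): returned 'WI8R', offset=8
After 11 (seek(-3, CUR)): offset=5

Answer: 6H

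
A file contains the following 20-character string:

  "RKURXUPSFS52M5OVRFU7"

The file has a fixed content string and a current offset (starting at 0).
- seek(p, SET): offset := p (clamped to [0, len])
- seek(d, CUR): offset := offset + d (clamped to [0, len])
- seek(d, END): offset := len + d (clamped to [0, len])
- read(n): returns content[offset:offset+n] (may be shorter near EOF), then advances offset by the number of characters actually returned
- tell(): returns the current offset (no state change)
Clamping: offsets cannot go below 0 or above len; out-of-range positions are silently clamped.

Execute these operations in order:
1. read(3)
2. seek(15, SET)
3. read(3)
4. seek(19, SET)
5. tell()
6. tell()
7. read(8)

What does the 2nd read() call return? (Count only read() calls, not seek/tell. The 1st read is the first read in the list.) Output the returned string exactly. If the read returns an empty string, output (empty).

After 1 (read(3)): returned 'RKU', offset=3
After 2 (seek(15, SET)): offset=15
After 3 (read(3)): returned 'VRF', offset=18
After 4 (seek(19, SET)): offset=19
After 5 (tell()): offset=19
After 6 (tell()): offset=19
After 7 (read(8)): returned '7', offset=20

Answer: VRF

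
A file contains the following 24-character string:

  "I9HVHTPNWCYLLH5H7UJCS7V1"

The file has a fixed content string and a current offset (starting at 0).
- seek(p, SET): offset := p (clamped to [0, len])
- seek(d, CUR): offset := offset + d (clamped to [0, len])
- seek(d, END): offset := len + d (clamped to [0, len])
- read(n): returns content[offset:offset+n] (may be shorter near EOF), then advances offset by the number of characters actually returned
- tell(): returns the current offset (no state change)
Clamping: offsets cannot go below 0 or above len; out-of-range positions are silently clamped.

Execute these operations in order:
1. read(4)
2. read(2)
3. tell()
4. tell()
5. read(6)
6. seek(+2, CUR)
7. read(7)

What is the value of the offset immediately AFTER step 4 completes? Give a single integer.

Answer: 6

Derivation:
After 1 (read(4)): returned 'I9HV', offset=4
After 2 (read(2)): returned 'HT', offset=6
After 3 (tell()): offset=6
After 4 (tell()): offset=6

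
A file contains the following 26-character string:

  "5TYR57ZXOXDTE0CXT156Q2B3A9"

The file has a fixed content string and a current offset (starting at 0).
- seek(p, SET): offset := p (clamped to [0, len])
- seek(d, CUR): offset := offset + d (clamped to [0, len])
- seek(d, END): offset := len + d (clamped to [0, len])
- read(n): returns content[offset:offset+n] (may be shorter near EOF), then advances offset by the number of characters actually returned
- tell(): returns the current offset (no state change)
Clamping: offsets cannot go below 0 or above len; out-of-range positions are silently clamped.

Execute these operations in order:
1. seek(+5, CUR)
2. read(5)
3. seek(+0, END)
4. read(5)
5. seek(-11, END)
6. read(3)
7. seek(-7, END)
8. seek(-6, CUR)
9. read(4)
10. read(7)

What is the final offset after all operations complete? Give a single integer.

Answer: 24

Derivation:
After 1 (seek(+5, CUR)): offset=5
After 2 (read(5)): returned '7ZXOX', offset=10
After 3 (seek(+0, END)): offset=26
After 4 (read(5)): returned '', offset=26
After 5 (seek(-11, END)): offset=15
After 6 (read(3)): returned 'XT1', offset=18
After 7 (seek(-7, END)): offset=19
After 8 (seek(-6, CUR)): offset=13
After 9 (read(4)): returned '0CXT', offset=17
After 10 (read(7)): returned '156Q2B3', offset=24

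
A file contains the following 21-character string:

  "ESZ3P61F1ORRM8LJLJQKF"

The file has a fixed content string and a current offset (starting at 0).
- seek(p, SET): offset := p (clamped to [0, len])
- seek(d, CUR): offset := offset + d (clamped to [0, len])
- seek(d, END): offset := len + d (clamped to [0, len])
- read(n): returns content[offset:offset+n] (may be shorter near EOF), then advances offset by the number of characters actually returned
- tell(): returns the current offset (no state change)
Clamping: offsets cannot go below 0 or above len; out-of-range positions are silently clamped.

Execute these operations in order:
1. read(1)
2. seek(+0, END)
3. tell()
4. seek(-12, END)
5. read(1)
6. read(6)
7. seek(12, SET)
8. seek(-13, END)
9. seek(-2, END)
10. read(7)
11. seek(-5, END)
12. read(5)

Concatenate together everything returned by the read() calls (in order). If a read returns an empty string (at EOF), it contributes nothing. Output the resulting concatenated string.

After 1 (read(1)): returned 'E', offset=1
After 2 (seek(+0, END)): offset=21
After 3 (tell()): offset=21
After 4 (seek(-12, END)): offset=9
After 5 (read(1)): returned 'O', offset=10
After 6 (read(6)): returned 'RRM8LJ', offset=16
After 7 (seek(12, SET)): offset=12
After 8 (seek(-13, END)): offset=8
After 9 (seek(-2, END)): offset=19
After 10 (read(7)): returned 'KF', offset=21
After 11 (seek(-5, END)): offset=16
After 12 (read(5)): returned 'LJQKF', offset=21

Answer: EORRM8LJKFLJQKF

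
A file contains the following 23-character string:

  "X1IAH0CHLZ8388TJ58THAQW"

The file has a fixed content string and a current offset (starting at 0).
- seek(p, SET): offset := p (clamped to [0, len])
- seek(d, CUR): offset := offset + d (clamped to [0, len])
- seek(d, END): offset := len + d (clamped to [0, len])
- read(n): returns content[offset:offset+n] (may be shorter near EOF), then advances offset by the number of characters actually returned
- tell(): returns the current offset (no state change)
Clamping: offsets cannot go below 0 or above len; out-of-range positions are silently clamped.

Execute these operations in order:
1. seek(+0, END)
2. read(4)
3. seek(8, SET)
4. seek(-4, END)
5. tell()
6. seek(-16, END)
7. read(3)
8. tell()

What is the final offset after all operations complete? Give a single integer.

Answer: 10

Derivation:
After 1 (seek(+0, END)): offset=23
After 2 (read(4)): returned '', offset=23
After 3 (seek(8, SET)): offset=8
After 4 (seek(-4, END)): offset=19
After 5 (tell()): offset=19
After 6 (seek(-16, END)): offset=7
After 7 (read(3)): returned 'HLZ', offset=10
After 8 (tell()): offset=10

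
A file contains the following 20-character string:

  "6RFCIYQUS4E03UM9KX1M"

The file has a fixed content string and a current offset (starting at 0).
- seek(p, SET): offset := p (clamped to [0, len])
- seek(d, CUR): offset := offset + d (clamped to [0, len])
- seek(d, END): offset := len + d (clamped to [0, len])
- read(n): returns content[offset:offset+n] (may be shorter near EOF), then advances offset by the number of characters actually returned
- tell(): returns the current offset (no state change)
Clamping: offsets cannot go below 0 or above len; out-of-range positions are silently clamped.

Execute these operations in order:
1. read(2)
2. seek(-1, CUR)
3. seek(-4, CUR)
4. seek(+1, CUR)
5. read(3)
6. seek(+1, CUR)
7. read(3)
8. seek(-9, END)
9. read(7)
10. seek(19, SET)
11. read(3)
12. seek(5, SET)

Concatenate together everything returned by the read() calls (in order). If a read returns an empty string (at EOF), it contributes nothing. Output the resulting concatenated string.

Answer: 6RRFCYQU03UM9KXM

Derivation:
After 1 (read(2)): returned '6R', offset=2
After 2 (seek(-1, CUR)): offset=1
After 3 (seek(-4, CUR)): offset=0
After 4 (seek(+1, CUR)): offset=1
After 5 (read(3)): returned 'RFC', offset=4
After 6 (seek(+1, CUR)): offset=5
After 7 (read(3)): returned 'YQU', offset=8
After 8 (seek(-9, END)): offset=11
After 9 (read(7)): returned '03UM9KX', offset=18
After 10 (seek(19, SET)): offset=19
After 11 (read(3)): returned 'M', offset=20
After 12 (seek(5, SET)): offset=5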